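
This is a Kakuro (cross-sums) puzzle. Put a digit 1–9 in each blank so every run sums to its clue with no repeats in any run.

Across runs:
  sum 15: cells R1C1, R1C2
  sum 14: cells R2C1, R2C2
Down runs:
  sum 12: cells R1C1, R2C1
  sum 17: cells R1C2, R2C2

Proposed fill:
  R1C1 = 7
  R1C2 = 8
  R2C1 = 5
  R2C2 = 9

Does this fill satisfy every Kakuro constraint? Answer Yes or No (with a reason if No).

Yes

Across: 7+8=15; 5+9=14. Down: 7+5=12; 8+9=17. No digit repeats within any run.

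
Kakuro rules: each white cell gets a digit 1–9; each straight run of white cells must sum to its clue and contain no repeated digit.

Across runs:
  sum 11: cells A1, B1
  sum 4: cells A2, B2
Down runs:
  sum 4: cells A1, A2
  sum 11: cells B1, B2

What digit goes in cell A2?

1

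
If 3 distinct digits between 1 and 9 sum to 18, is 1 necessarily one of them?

No

Counterexample: {2,7,9} sums to 18 without using 1.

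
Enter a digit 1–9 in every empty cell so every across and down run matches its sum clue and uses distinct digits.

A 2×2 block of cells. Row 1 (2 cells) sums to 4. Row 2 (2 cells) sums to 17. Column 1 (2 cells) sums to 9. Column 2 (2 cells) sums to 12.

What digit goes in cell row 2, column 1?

8

4 in 2 cells must be {1,3}; 17 in 2 cells must be {8,9}.
The 4 across and the 12 down share only 3, so (1,2) = 3.
The 17 across and the 9 down share only 8, so (2,1) = 8.
(2,2) = 17 − 8 = 9 completes the 17 across.
(1,1) = 4 − 3 = 1 completes the 4 across.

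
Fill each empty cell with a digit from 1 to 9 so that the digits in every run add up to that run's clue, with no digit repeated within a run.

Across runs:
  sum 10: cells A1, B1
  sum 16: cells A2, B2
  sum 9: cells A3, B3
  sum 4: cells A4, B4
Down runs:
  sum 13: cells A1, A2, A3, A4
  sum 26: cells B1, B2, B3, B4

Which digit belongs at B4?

3

16 in 2 cells must be {7,9}; 4 in 2 cells must be {1,3}.
Only 7 fits A2 under both its across sum 16 and down sum 13.
B2 = 16 − 7 = 9 completes the 16 across.
Given what's placed, B4 must be 3 to fit the 4 across and 26 down.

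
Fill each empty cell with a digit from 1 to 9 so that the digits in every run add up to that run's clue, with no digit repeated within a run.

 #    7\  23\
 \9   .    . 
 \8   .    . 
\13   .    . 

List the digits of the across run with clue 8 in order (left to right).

7 in 3 cells must be {1,2,4}; 23 in 3 cells must be {6,8,9}.
The 8 across and the 23 down share only 6, so R2C2 = 6.
The 13 across and the 7 down share only 4, so R3C1 = 4.
R3C2 = 13 − 4 = 9 completes the 13 across.
R1C2 = 23 − 15 = 8 completes the 23 down.
R2C1 = 8 − 6 = 2 completes the 8 across.
R1C1 = 9 − 8 = 1 completes the 9 across.

2 6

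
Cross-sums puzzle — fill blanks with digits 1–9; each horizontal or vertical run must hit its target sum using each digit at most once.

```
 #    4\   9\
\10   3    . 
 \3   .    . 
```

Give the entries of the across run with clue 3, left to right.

3 in 2 cells must be {1,2}; 4 in 2 cells must be {1,3}.
R1C2 = 10 − 3 = 7 completes the 10 across.
R2C1 = 4 − 3 = 1 completes the 4 down.
R2C2 = 3 − 1 = 2 completes the 3 across.

1, 2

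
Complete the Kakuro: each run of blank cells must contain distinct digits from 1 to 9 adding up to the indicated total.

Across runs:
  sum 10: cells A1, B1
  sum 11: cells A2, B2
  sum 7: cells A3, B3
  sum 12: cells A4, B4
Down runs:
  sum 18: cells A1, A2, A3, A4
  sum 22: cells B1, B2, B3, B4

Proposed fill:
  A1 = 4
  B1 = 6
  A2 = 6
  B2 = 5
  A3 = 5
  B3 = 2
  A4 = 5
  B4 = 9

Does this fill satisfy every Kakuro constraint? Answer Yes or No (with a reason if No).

No — the down run A1–A4 sums to 20, not 18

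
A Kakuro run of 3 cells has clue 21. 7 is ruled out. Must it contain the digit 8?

The only way to make 21 from 3 distinct digits under that restriction is {4,8,9}, which contains 8.

Yes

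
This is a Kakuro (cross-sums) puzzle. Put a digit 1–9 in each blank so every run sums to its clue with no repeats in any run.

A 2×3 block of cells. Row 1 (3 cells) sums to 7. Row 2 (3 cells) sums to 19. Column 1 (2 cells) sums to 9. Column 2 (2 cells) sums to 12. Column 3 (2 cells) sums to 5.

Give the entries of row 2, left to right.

7 8 4

7 in 3 cells must be {1,2,4}.
The 7 across and the 12 down share only 4, so (1,2) = 4.
(2,2) = 12 − 4 = 8 completes the 12 down.
Nothing is forced directly, so branch on (2,3), whose candidates are 2 or 4. If (2,3) = 2: then (1,3) would have to be in {1,2} for the 7 across but in {3} for the 5 down — contradiction. So (2,3) = 4.
(1,3) = 5 − 4 = 1 completes the 5 down.
(2,1) = 19 − 12 = 7 completes the 19 across.
(1,1) = 7 − 5 = 2 completes the 7 across.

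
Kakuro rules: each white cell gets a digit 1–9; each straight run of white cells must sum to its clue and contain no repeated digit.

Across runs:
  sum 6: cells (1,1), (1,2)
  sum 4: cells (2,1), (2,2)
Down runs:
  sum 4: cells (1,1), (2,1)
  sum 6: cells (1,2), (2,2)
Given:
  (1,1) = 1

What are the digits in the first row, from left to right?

4 in 2 cells must be {1,3}.
(1,2) = 6 − 1 = 5 completes the 6 across.
(2,1) = 4 − 1 = 3 completes the 4 down.
(2,2) = 4 − 3 = 1 completes the 4 across.

1 5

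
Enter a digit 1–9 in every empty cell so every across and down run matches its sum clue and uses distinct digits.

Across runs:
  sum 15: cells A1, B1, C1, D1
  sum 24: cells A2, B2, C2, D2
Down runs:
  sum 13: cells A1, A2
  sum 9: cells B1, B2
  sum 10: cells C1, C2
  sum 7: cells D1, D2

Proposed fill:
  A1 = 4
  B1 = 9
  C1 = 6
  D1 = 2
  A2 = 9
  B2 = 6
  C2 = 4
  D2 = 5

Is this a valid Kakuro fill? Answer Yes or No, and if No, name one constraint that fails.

No — the down run B1–B2 sums to 15, not 9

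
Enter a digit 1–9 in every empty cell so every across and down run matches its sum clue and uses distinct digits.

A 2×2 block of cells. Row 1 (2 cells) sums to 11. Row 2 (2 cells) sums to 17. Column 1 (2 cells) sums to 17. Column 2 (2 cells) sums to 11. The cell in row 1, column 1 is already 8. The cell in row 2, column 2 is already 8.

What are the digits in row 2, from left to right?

9 8

17 in 2 cells must be {8,9}.
(1,2) = 11 − 8 = 3 completes the 11 across.
(2,1) = 17 − 8 = 9 completes the 17 across.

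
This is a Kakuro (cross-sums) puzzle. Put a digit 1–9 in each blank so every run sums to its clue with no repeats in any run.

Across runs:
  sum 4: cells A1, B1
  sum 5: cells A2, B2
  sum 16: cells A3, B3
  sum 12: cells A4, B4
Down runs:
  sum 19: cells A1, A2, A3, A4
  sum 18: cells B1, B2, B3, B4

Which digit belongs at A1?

1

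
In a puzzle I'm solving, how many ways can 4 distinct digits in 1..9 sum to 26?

5

4 distinct digits from 1–9 sum between 10 and 30.
Enumerating: {2,7,8,9}, {3,6,8,9}, {4,5,8,9}, {4,6,7,9}, {5,6,7,8}.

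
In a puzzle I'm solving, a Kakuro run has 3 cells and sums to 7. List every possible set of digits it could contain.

{1,2,4}

3 distinct digits from 1–9 sum between 6 and 24.
Only one set works: {1,2,4}.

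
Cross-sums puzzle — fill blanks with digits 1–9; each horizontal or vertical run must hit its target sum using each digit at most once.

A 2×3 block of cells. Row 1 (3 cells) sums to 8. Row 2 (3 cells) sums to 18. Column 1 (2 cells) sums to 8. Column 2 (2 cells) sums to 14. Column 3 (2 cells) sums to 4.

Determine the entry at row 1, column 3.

4 in 2 cells must be {1,3}.
The 8 across and the 14 down share only 5, so (1,2) = 5.
Given what's placed, (1,3) must be 1 to fit the 8 across and 4 down.
(2,2) = 14 − 5 = 9 completes the 14 down.
(2,3) = 4 − 1 = 3 completes the 4 down.
(1,1) = 8 − 6 = 2 completes the 8 across.
(2,1) = 18 − 12 = 6 completes the 18 across.

1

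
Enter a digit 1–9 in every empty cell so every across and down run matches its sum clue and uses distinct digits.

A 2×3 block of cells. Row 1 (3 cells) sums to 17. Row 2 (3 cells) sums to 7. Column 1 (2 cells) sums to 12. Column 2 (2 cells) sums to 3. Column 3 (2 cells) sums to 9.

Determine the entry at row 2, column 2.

7 in 3 cells must be {1,2,4}; 3 in 2 cells must be {1,2}.
The 7 across and the 12 down share only 4, so (2,1) = 4.
(1,1) = 12 − 4 = 8 completes the 12 down.
Given what's placed, (1,2) must be 2 to fit the 17 across and 3 down.
(1,3) = 17 − 10 = 7 completes the 17 across.
(2,2) = 3 − 2 = 1 completes the 3 down.
(2,3) = 7 − 5 = 2 completes the 7 across.

1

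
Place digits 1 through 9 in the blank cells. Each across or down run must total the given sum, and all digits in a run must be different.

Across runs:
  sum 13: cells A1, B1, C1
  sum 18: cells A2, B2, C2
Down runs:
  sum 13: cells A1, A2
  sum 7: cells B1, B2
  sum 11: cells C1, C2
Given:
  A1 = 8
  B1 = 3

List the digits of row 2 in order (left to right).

C1 = 13 − 11 = 2 completes the 13 across.
A2 = 13 − 8 = 5 completes the 13 down.
B2 = 7 − 3 = 4 completes the 7 down.
C2 = 18 − 9 = 9 completes the 18 across.

5, 4, 9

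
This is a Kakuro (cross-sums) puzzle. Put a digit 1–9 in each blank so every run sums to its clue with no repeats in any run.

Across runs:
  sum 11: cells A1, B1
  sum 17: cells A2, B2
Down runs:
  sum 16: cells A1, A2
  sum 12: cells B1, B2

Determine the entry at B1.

4

17 in 2 cells must be {8,9}; 16 in 2 cells must be {7,9}.
The 17 across and the 16 down share only 9, so A2 = 9.
B2 = 17 − 9 = 8 completes the 17 across.
A1 = 16 − 9 = 7 completes the 16 down.
B1 = 11 − 7 = 4 completes the 11 across.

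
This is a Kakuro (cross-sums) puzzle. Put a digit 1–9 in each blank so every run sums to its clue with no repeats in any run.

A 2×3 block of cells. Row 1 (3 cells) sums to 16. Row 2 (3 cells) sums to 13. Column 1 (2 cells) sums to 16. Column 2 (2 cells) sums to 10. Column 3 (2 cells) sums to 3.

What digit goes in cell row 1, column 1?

9

16 in 2 cells must be {7,9}; 3 in 2 cells must be {1,2}.
Nothing is forced directly, so branch on (1,3), whose candidates are 1 or 2. If (1,3) = 2: that forces (1,1) = 9, after which (1,2) would have to be in {5} for the 16 across but in {1,2,3,4,6,7,8,9} for the 10 down — contradiction. So (1,3) = 1.
(2,3) = 3 − 1 = 2 completes the 3 down.
Given what's placed, (2,1) must be 7 to fit the 13 across and 16 down.
(2,2) = 13 − 9 = 4 completes the 13 across.
(1,1) = 16 − 7 = 9 completes the 16 down.
(1,2) = 16 − 10 = 6 completes the 16 across.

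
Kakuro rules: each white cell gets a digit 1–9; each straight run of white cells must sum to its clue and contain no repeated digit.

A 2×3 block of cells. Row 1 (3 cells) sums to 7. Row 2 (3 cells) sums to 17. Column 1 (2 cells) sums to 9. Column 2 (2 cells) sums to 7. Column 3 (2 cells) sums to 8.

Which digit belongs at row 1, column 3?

2

7 in 3 cells must be {1,2,4}.
Nothing is forced directly, so branch on (1,1), whose candidates are 1 or 2 or 4. If (1,1) = 2: that forces (1,3) = 1, (2,1) = 7, after which (2,3) would have to be in {1,2,4,6,8,9} for the 17 across but in {7} for the 8 down — contradiction. If (1,1) = 4: that forces (2,1) = 5, (2,3) = 3, after which (1,3) would have to be in {1,2} for the 7 across but in {5} for the 8 down — contradiction. So (1,1) = 1.
Given what's placed, (1,3) must be 2 to fit the 7 across and 8 down.
(2,1) = 9 − 1 = 8 completes the 9 down.
(2,3) = 8 − 2 = 6 completes the 8 down.
(1,2) = 7 − 3 = 4 completes the 7 across.
(2,2) = 17 − 14 = 3 completes the 17 across.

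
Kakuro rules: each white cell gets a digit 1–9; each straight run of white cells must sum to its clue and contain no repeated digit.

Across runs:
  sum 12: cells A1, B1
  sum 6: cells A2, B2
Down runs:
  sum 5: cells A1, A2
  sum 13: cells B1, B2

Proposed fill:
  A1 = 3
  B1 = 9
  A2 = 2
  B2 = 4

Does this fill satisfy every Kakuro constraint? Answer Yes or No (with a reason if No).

Across: 3+9=12; 2+4=6. Down: 3+2=5; 9+4=13. No digit repeats within any run.

Yes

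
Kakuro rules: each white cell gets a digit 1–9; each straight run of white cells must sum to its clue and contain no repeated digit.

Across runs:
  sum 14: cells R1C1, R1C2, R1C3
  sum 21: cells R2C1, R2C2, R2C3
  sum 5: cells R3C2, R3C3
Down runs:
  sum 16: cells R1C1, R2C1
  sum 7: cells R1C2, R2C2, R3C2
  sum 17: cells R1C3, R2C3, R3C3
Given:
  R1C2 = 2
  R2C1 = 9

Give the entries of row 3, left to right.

1, 4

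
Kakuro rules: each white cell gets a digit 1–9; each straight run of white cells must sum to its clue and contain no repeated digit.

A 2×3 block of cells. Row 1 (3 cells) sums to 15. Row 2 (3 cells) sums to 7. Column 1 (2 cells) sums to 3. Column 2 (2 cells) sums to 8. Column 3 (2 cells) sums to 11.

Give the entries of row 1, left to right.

2 6 7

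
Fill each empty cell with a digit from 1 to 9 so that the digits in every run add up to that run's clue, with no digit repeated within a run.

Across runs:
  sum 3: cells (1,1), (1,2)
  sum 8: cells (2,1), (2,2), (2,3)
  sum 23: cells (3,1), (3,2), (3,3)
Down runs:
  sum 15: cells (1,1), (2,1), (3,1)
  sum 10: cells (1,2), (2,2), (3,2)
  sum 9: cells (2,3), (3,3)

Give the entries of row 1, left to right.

3 in 2 cells must be {1,2}; 23 in 3 cells must be {6,8,9}.
Only 6 fits (3,2) under both its across sum 23 and down sum 10.
Given what's placed, (3,3) must be 8 to fit the 23 across and 9 down.
(1,2) = 1: the only remaining digit allowed by both the 3 across and the 10 down.
(2,2) = 10 − 7 = 3 completes the 10 down.
(2,3) = 9 − 8 = 1 completes the 9 down.
(3,1) = 23 − 14 = 9 completes the 23 across.
(1,1) = 3 − 1 = 2 completes the 3 across.

2 1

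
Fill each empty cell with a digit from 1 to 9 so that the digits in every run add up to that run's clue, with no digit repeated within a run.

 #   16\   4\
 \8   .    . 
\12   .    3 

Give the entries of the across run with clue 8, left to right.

16 in 2 cells must be {7,9}; 4 in 2 cells must be {1,3}.
Intersecting the 8 across with the 16 down forces R1C1 = 7.
R1C2 = 8 − 7 = 1 completes the 8 across.
R2C1 = 12 − 3 = 9 completes the 12 across.

7, 1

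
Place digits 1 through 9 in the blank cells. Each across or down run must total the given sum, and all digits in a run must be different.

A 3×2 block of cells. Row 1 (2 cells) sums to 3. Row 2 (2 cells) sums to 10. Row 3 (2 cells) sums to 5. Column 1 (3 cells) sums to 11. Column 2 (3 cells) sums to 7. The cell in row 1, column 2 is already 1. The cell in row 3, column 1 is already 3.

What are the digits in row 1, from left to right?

2, 1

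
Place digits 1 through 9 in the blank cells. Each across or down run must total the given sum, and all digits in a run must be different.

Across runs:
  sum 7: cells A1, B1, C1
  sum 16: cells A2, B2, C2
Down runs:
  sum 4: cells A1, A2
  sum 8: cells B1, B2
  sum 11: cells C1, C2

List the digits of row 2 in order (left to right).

3, 6, 7

7 in 3 cells must be {1,2,4}; 4 in 2 cells must be {1,3}.
The 7 across and the 4 down share only 1, so A1 = 1.
Given what's placed, B1 must be 2 to fit the 7 across and 8 down.
C1 = 7 − 3 = 4 completes the 7 across.
A2 = 4 − 1 = 3 completes the 4 down.
B2 = 8 − 2 = 6 completes the 8 down.
C2 = 16 − 9 = 7 completes the 16 across.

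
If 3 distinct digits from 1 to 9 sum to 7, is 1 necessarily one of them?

Yes

The only way to make 7 from 3 distinct digits is {1,2,4}, which contains 1.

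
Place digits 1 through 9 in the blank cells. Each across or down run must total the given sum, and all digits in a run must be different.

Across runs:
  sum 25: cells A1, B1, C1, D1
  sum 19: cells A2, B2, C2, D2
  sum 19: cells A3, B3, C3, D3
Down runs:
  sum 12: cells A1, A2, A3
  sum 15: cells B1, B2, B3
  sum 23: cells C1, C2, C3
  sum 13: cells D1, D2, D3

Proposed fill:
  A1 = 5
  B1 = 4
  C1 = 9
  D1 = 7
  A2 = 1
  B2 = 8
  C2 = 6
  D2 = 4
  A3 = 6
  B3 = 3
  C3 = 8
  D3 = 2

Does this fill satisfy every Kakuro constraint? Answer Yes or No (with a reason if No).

Across: 5+4+9+7=25; 1+8+6+4=19; 6+3+8+2=19. Down: 5+1+6=12; 4+8+3=15; 9+6+8=23; 7+4+2=13. No digit repeats within any run.

Yes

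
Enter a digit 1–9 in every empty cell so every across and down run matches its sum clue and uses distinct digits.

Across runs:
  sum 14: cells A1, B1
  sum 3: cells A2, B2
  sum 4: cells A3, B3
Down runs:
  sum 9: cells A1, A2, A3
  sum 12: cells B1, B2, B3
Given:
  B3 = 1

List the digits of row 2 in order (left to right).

1, 2

3 in 2 cells must be {1,2}; 4 in 2 cells must be {1,3}.
B2 = 2: the only remaining digit allowed by both the 3 across and the 12 down.
A3 = 4 − 1 = 3 completes the 4 across.
Given what's placed, A1 must be 5 to fit the 14 across and 9 down.
B1 = 14 − 5 = 9 completes the 14 across.
A2 = 3 − 2 = 1 completes the 3 across.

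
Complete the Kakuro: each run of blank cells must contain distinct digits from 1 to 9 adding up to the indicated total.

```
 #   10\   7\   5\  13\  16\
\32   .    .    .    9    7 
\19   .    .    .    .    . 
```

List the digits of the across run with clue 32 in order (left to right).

8 6 2 9 7

16 in 2 cells must be {7,9}.
R2C4 = 13 − 9 = 4 completes the 13 down.
R2C5 = 16 − 7 = 9 completes the 16 down.
Nothing is forced directly, so branch on R1C3, whose candidates are 2 or 3. If R1C3 = 3: that forces R1C1 = 8, R1C2 = 5, R2C1 = 2, after which R2C2 would have to be in {1,3} for the 19 across but in {2} for the 7 down — contradiction. So R1C3 = 2.
Given what's placed, R1C2 must be 6 to fit the 32 across and 7 down.
R2C2 = 7 − 6 = 1 completes the 7 down.
R2C3 = 5 − 2 = 3 completes the 5 down.
R1C1 = 32 − 24 = 8 completes the 32 across.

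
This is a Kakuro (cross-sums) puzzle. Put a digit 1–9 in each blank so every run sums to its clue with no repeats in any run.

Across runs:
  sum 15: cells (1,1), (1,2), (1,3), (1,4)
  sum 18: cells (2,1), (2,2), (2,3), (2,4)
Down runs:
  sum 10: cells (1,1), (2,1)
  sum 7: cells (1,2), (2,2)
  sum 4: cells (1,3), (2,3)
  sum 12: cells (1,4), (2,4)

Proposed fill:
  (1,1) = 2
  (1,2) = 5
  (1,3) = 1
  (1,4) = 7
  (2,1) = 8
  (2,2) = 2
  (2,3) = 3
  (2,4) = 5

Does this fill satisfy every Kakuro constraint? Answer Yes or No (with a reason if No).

Across: 2+5+1+7=15; 8+2+3+5=18. Down: 2+8=10; 5+2=7; 1+3=4; 7+5=12. No digit repeats within any run.

Yes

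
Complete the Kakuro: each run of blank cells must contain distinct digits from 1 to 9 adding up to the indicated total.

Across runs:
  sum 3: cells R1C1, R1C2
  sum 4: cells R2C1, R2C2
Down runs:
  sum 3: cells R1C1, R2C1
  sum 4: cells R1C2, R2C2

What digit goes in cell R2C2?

3 in 2 cells must be {1,2}; 4 in 2 cells must be {1,3}.
The 3 across and the 4 down share only 1, so R1C2 = 1.
The 4 across and the 3 down share only 1, so R2C1 = 1.
R2C2 = 4 − 1 = 3 completes the 4 across.
R1C1 = 3 − 1 = 2 completes the 3 across.

3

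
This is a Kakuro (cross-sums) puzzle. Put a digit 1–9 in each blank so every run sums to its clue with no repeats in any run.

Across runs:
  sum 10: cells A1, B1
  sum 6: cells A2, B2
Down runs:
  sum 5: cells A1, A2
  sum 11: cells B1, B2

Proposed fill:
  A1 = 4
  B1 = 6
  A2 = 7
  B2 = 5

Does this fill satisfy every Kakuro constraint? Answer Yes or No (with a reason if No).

No — the across run A2–B2 sums to 12, not 6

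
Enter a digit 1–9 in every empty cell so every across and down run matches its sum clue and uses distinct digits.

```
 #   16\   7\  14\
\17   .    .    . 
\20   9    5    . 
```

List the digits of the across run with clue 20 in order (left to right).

9 5 6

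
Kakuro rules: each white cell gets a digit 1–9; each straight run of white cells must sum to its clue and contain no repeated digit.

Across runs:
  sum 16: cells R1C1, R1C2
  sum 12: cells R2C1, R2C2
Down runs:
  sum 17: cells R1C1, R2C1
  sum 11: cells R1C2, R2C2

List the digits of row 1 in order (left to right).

9, 7

16 in 2 cells must be {7,9}; 17 in 2 cells must be {8,9}.
The 16 across and the 17 down share only 9, so R1C1 = 9.
R1C2 = 16 − 9 = 7 completes the 16 across.
R2C1 = 17 − 9 = 8 completes the 17 down.
R2C2 = 12 − 8 = 4 completes the 12 across.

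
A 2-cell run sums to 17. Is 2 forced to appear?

The only way to make 17 from 2 distinct digits is {8,9}, which does not contain 2.

No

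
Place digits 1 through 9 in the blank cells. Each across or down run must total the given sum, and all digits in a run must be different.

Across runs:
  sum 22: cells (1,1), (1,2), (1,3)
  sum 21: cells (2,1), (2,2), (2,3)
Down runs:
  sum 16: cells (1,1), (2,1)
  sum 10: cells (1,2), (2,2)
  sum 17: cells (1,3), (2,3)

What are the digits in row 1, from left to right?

16 in 2 cells must be {7,9}; 17 in 2 cells must be {8,9}.
Nothing is forced directly, so branch on (1,3), whose candidates are 8 or 9. If (1,3) = 8: that forces (1,1) = 9, after which (1,2) would have to be in {5} for the 22 across but in {1,2,3,4,6,7,8,9} for the 10 down — contradiction. So (1,3) = 9.
Given what's placed, (1,1) must be 7 to fit the 22 across and 16 down.
(1,2) = 22 − 16 = 6 completes the 22 across.
(2,1) = 16 − 7 = 9 completes the 16 down.
(2,2) = 10 − 6 = 4 completes the 10 down.
(2,3) = 21 − 13 = 8 completes the 21 across.

7, 6, 9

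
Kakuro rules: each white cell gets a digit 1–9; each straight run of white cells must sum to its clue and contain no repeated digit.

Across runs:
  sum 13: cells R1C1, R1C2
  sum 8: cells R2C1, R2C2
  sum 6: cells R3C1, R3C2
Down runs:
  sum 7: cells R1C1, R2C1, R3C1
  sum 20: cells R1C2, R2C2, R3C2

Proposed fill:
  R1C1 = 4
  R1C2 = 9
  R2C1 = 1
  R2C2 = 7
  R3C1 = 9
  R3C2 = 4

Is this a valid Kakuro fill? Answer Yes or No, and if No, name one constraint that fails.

No — the down run R1C1–R3C1 sums to 14, not 7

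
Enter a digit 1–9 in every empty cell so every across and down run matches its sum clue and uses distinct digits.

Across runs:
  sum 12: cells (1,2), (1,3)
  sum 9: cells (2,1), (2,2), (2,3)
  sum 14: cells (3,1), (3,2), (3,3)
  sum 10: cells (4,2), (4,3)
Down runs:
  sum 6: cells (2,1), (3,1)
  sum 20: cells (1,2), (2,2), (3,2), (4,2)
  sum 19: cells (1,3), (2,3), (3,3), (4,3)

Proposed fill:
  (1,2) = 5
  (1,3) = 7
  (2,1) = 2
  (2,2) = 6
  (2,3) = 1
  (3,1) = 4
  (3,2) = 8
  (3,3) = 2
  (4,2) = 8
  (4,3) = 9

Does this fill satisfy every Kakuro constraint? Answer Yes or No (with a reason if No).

No — the across run (4,2)–(4,3) sums to 17, not 10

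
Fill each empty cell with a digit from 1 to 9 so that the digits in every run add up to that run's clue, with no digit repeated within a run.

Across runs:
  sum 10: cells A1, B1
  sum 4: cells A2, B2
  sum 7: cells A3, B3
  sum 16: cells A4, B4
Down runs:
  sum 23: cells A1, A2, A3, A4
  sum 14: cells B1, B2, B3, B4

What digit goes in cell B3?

2

4 in 2 cells must be {1,3}; 16 in 2 cells must be {7,9}.
Only 7 fits B4 under both its across sum 16 and down sum 14.
Given what's placed, B2 must be 1 to fit the 4 across and 14 down.
A4 = 16 − 7 = 9 completes the 16 across.
A2 = 4 − 1 = 3 completes the 4 across.
No cell is forced outright now. B1 can only be 2 or 4 (the digits allowed by both its 10 across and its 14 down). If B1 = 2: then A1 would have to be in {8} for the 10 across but in {4,5,6,7} for the 23 down — contradiction. So B1 = 4.
A1 = 10 − 4 = 6 completes the 10 across.
A3 = 23 − 18 = 5 completes the 23 down.
B3 = 7 − 5 = 2 completes the 7 across.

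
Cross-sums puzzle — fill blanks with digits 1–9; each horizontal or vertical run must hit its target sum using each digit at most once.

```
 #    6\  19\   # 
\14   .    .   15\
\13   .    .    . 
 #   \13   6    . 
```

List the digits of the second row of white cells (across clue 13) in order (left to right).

1 4 8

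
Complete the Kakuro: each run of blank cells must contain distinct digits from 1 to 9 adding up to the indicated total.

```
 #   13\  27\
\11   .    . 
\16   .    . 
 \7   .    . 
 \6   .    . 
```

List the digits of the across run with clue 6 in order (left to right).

2, 4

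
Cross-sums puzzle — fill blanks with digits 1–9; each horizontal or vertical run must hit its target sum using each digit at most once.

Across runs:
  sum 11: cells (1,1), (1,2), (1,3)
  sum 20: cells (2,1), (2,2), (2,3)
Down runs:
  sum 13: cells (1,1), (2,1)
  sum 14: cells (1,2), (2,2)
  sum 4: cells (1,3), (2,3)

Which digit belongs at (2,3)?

3

4 in 2 cells must be {1,3}.
The 20 across and the 4 down share only 3, so (2,3) = 3.
(1,3) = 4 − 3 = 1 completes the 4 down.
Nothing is forced directly, so branch on (1,2), whose candidates are 6 or 8. If (1,2) = 8: then (1,1) would have to be in {2} for the 11 across but in {4,5,6,7,8,9} for the 13 down — contradiction. So (1,2) = 6.
(1,1) = 11 − 7 = 4 completes the 11 across.
(2,1) = 13 − 4 = 9 completes the 13 down.
(2,2) = 20 − 12 = 8 completes the 20 across.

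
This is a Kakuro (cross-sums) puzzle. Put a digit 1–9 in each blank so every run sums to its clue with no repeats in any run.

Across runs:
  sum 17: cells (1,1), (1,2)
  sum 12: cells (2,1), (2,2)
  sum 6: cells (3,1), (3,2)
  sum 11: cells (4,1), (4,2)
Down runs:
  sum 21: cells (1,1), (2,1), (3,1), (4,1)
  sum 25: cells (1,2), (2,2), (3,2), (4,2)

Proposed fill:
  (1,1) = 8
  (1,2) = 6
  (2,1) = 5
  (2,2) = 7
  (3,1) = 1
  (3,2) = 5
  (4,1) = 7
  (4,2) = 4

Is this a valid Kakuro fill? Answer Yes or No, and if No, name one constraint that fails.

No — the across run (1,1)–(1,2) sums to 14, not 17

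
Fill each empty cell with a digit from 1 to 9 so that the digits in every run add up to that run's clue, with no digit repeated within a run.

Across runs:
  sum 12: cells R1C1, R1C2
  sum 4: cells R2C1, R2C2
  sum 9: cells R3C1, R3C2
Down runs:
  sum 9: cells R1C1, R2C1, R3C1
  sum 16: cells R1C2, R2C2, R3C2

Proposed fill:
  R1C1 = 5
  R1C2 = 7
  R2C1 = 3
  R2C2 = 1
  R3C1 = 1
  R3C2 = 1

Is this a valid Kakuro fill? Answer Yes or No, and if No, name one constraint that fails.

No — the down run R1C2–R3C2 sums to 9, not 16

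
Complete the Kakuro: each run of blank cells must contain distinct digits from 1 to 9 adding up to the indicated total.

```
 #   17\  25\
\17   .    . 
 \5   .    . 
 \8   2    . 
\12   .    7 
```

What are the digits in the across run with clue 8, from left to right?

2 6

17 in 2 cells must be {8,9}.
R3C2 = 8 − 2 = 6 completes the 8 across.
R4C1 = 12 − 7 = 5 completes the 12 across.
Given what's placed, R1C1 must be 9 to fit the 17 across and 17 down.
R1C2 = 17 − 9 = 8 completes the 17 across.
R2C1 = 17 − 16 = 1 completes the 17 down.
R2C2 = 5 − 1 = 4 completes the 5 across.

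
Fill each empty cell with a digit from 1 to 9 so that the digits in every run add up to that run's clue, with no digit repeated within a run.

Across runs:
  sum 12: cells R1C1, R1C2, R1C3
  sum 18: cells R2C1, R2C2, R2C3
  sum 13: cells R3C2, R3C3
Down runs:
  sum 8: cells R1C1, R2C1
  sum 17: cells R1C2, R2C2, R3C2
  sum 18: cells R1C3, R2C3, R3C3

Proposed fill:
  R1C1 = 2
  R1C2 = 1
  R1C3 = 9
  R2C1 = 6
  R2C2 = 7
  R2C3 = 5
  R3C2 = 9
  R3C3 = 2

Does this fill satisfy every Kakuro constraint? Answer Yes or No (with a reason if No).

No — the across run R3C2–R3C3 sums to 11, not 13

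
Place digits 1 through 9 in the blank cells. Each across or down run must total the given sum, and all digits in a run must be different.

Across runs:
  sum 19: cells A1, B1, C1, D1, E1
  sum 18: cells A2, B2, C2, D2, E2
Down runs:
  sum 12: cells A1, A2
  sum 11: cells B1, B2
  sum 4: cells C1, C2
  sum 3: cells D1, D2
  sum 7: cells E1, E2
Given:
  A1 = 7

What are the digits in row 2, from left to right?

5 7 3 1 2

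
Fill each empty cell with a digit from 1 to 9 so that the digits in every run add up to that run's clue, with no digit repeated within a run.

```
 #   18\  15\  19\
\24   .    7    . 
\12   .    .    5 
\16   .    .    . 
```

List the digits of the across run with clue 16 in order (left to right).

24 in 3 cells must be {7,8,9}.
R1C3 = 8: the only remaining digit allowed by both the 24 across and the 19 down.
R3C3 = 19 − 13 = 6 completes the 19 down.
R1C1 = 24 − 15 = 9 completes the 24 across.
Nothing is forced directly, so branch on R3C2, whose candidates are 2 or 3. If R3C2 = 3: then R2C2 would have to be in {1,3,4,6} for the 12 across but in {5} for the 15 down — contradiction. So R3C2 = 2.
R2C2 = 15 − 9 = 6 completes the 15 down.
R3C1 = 16 − 8 = 8 completes the 16 across.
R2C1 = 12 − 11 = 1 completes the 12 across.

8 2 6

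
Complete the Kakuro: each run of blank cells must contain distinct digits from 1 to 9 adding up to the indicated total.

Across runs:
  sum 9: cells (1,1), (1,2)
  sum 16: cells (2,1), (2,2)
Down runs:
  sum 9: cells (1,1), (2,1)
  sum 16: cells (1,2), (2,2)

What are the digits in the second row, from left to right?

16 in 2 cells must be {7,9}.
The 9 across and the 16 down share only 7, so (1,2) = 7.
The 16 across and the 9 down share only 7, so (2,1) = 7.
(2,2) = 16 − 7 = 9 completes the 16 across.
(1,1) = 9 − 7 = 2 completes the 9 across.

7 9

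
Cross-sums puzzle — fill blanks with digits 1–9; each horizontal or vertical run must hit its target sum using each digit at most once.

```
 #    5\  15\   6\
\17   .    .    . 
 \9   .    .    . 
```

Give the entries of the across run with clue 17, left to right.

The 9 across and the 15 down share only 6, so R2C2 = 6.
R1C2 = 15 − 6 = 9 completes the 15 down.
Nothing is forced directly, so branch on R2C1, whose candidates are 1 or 2. If R2C1 = 1: then R1C1 would have to be in {1,2,3,5,6,7} for the 17 across but in {4} for the 5 down — contradiction. So R2C1 = 2.
R1C1 = 5 − 2 = 3 completes the 5 down.
R1C3 = 17 − 12 = 5 completes the 17 across.
R2C3 = 9 − 8 = 1 completes the 9 across.

3 9 5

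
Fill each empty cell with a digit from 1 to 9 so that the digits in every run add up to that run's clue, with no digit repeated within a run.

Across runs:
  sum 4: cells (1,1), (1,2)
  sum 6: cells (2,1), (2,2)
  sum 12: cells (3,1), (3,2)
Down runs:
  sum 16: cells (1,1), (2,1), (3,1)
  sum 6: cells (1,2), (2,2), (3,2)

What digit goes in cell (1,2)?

4 in 2 cells must be {1,3}; 6 in 3 cells must be {1,2,3}.
The 12 across and the 6 down share only 3, so (3,2) = 3.
Given what's placed, (1,2) must be 1 to fit the 4 across and 6 down.
(2,2) = 6 − 4 = 2 completes the 6 down.
(3,1) = 12 − 3 = 9 completes the 12 across.
(1,1) = 4 − 1 = 3 completes the 4 across.
(2,1) = 6 − 2 = 4 completes the 6 across.

1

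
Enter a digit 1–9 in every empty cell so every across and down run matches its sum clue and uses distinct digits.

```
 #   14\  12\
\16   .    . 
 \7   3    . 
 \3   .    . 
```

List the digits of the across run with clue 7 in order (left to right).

3 4

16 in 2 cells must be {7,9}; 3 in 2 cells must be {1,2}.
R2C2 = 7 − 3 = 4 completes the 7 across.
Given what's placed, R3C1 must be 2 to fit the 3 across and 14 down.
R3C2 = 3 − 2 = 1 completes the 3 across.
R1C1 = 14 − 5 = 9 completes the 14 down.
R1C2 = 16 − 9 = 7 completes the 16 across.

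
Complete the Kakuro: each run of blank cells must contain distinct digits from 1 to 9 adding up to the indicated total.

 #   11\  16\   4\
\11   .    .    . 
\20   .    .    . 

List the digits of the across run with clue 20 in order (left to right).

8, 9, 3

16 in 2 cells must be {7,9}; 4 in 2 cells must be {1,3}.
The 11 across and the 16 down share only 7, so R1C2 = 7.
R2C2 = 16 − 7 = 9 completes the 16 down.
Given what's placed, R2C3 must be 3 to fit the 20 across and 4 down.
R1C1 = 3: the only remaining digit allowed by both the 11 across and the 11 down.
R1C3 = 11 − 10 = 1 completes the 11 across.
R2C1 = 20 − 12 = 8 completes the 20 across.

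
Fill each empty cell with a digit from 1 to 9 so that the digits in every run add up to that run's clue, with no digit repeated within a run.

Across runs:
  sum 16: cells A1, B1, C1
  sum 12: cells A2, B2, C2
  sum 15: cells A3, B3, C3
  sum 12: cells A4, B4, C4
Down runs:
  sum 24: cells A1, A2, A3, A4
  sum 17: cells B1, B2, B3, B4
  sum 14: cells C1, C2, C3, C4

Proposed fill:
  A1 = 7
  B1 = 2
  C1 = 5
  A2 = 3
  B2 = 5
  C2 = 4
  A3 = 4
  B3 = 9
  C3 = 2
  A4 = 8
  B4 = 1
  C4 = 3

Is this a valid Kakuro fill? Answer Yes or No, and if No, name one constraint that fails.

No — the down run A1–A4 sums to 22, not 24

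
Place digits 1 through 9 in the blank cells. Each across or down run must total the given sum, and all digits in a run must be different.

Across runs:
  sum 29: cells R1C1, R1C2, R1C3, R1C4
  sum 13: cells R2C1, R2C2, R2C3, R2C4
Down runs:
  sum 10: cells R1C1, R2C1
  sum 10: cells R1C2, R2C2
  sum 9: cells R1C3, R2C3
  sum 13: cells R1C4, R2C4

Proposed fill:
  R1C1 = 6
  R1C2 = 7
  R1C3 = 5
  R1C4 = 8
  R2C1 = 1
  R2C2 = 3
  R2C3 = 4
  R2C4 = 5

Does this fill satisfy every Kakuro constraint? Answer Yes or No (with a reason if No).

No — the down run R1C1–R2C1 sums to 7, not 10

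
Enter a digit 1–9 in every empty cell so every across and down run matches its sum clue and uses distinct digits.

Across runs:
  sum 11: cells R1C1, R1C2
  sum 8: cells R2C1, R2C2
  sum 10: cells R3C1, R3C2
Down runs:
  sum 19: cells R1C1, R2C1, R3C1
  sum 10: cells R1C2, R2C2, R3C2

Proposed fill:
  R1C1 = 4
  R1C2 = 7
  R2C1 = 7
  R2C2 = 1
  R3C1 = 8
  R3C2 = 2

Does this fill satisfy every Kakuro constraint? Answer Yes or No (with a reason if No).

Yes

Across: 4+7=11; 7+1=8; 8+2=10. Down: 4+7+8=19; 7+1+2=10. No digit repeats within any run.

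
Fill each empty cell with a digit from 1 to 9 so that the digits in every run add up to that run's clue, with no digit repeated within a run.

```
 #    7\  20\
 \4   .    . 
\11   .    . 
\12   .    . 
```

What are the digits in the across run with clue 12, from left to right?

4 in 2 cells must be {1,3}; 7 in 3 cells must be {1,2,4}.
The 4 across and the 7 down share only 1, so R1C1 = 1.
R1C2 = 4 − 1 = 3 completes the 4 across.
Given what's placed, R3C1 must be 4 to fit the 12 across and 7 down.
R3C2 = 12 − 4 = 8 completes the 12 across.
R2C1 = 7 − 5 = 2 completes the 7 down.
R2C2 = 11 − 2 = 9 completes the 11 across.

4 8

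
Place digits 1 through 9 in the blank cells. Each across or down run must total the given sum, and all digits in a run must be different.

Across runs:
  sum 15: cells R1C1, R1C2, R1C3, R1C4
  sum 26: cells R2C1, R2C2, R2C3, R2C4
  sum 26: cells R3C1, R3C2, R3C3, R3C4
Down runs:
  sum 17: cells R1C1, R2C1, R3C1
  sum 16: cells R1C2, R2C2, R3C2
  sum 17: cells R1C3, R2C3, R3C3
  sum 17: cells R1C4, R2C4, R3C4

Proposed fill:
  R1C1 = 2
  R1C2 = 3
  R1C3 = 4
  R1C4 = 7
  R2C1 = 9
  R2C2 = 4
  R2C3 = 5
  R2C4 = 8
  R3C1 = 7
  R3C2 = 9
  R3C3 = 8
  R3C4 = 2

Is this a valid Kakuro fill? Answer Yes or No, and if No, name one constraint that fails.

No — the down run R1C1–R3C1 sums to 18, not 17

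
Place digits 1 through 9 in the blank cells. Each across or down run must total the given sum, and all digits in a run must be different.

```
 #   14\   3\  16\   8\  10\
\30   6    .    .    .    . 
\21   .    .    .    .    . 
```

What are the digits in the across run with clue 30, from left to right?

3 in 2 cells must be {1,2}; 16 in 2 cells must be {7,9}.
R1C2 = 2: the only remaining digit allowed by both the 30 across and the 3 down.
Given what's placed, R1C3 must be 9 to fit the 30 across and 16 down.
Given what's placed, R1C4 must be 5 to fit the 30 across and 8 down.
R1C5 = 30 − 22 = 8 completes the 30 across.

6, 2, 9, 5, 8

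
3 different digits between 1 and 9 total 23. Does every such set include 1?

No

The only way to make 23 from 3 distinct digits is {6,8,9}, which does not contain 1.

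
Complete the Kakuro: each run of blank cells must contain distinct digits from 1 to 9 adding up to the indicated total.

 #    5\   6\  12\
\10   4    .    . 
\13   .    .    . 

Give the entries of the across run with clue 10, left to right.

R1C3 = 5: the only remaining digit allowed by both the 10 across and the 12 down.
R2C1 = 5 − 4 = 1 completes the 5 down.
R2C3 = 12 − 5 = 7 completes the 12 down.
R1C2 = 10 − 9 = 1 completes the 10 across.
R2C2 = 13 − 8 = 5 completes the 13 across.

4 1 5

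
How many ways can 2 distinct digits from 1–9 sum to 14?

2

2 distinct digits from 1–9 sum between 3 and 17.
Enumerating: {5,9}, {6,8}.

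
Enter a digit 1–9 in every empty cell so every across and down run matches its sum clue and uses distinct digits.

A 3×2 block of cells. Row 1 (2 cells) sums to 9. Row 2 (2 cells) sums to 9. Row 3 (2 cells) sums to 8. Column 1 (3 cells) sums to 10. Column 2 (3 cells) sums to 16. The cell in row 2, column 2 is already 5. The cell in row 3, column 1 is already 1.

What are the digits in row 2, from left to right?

(2,1) = 9 − 5 = 4 completes the 9 across.
(3,2) = 8 − 1 = 7 completes the 8 across.
(1,1) = 10 − 5 = 5 completes the 10 down.
(1,2) = 9 − 5 = 4 completes the 9 across.

4, 5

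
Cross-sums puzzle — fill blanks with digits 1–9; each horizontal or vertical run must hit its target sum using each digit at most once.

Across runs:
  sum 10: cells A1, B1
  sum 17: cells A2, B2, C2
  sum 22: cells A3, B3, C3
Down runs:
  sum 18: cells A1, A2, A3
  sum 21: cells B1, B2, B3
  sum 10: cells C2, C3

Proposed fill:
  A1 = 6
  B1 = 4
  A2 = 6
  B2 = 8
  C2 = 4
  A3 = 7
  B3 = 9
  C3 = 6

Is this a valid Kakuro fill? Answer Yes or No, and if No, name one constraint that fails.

No — the across run A2–C2 sums to 18, not 17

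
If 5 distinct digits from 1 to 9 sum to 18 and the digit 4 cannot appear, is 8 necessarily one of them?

The only way to make 18 from 5 distinct digits under that restriction is {1,2,3,5,7}, which does not contain 8.

No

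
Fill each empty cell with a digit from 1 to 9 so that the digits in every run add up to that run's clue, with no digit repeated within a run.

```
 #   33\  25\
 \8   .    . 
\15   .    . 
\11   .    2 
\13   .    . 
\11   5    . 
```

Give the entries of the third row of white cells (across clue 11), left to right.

Given what's placed, R1C1 must be 7 to fit the 8 across and 33 down.
R1C2 = 8 − 7 = 1 completes the 8 across.
R3C1 = 11 − 2 = 9 completes the 11 across.
R5C2 = 11 − 5 = 6 completes the 11 across.
Given what's placed, R2C1 must be 8 to fit the 15 across and 33 down.
R2C2 = 15 − 8 = 7 completes the 15 across.
R4C1 = 33 − 29 = 4 completes the 33 down.
R4C2 = 13 − 4 = 9 completes the 13 across.

9, 2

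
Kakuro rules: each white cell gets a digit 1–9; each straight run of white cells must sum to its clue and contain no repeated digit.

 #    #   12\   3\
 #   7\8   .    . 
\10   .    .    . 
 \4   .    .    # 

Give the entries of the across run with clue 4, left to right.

3 1

4 in 2 cells must be {1,3}; 3 in 2 cells must be {1,2}.
Nothing is forced directly, so branch on R3C2, whose candidates are 1 or 3. If R3C2 = 3: that forces R3C1 = 1, R2C1 = 6, R2C2 = 1, after which R2C3 would have to be in {3} for the 10 across but in {1,2} for the 3 down — contradiction. So R3C2 = 1.
R3C1 = 4 − 1 = 3 completes the 4 across.
R2C1 = 7 − 3 = 4 completes the 7 down.
R2C2 = 5: the only remaining digit allowed by both the 10 across and the 12 down.
R2C3 = 10 − 9 = 1 completes the 10 across.
R1C2 = 12 − 6 = 6 completes the 12 down.
R1C3 = 8 − 6 = 2 completes the 8 across.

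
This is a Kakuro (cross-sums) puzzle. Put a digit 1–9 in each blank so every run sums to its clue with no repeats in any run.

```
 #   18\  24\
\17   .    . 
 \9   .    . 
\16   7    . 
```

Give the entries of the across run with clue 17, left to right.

17 in 2 cells must be {8,9}; 16 in 2 cells must be {7,9}; 24 in 3 cells must be {7,8,9}.
R3C2 = 16 − 7 = 9 completes the 16 across.
R1C2 = 8: the only remaining digit allowed by both the 17 across and the 24 down.
R2C2 = 24 − 17 = 7 completes the 24 down.
R1C1 = 17 − 8 = 9 completes the 17 across.
R2C1 = 9 − 7 = 2 completes the 9 across.

9 8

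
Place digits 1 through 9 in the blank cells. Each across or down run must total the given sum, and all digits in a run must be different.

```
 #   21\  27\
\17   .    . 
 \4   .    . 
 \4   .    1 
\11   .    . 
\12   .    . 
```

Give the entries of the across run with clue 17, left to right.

17 in 2 cells must be {8,9}; 4 in 2 cells must be {1,3}.
Given what's placed, R2C2 must be 3 to fit the 4 across and 27 down.
R3C1 = 4 − 1 = 3 completes the 4 across.
R2C1 = 4 − 3 = 1 completes the 4 across.
No cell is forced outright now. R1C1 can only be 8 or 9 (the digits allowed by both its 17 across and its 21 down). If R1C1 = 9: that forces R1C2 = 8, after which R5C1 would have to be in {3,4,5,7,8,9} for the 12 across but in {2,6} for the 21 down — contradiction. So R1C1 = 8.
R1C2 = 17 − 8 = 9 completes the 17 across.

8 9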